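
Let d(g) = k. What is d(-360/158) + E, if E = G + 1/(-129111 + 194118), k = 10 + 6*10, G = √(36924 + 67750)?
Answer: 4550491/65007 + √104674 ≈ 393.53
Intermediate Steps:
G = √104674 ≈ 323.53
k = 70 (k = 10 + 60 = 70)
d(g) = 70
E = 1/65007 + √104674 (E = √104674 + 1/(-129111 + 194118) = √104674 + 1/65007 = 1/65007 + √104674 ≈ 323.53)
d(-360/158) + E = 70 + (1/65007 + √104674) = 4550491/65007 + √104674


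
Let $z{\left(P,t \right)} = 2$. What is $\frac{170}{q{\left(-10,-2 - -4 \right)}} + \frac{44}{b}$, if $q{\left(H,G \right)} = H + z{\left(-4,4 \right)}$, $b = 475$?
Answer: $- \frac{40199}{1900} \approx -21.157$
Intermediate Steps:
$q{\left(H,G \right)} = 2 + H$ ($q{\left(H,G \right)} = H + 2 = 2 + H$)
$\frac{170}{q{\left(-10,-2 - -4 \right)}} + \frac{44}{b} = \frac{170}{2 - 10} + \frac{44}{475} = \frac{170}{-8} + 44 \cdot \frac{1}{475} = 170 \left(- \frac{1}{8}\right) + \frac{44}{475} = - \frac{85}{4} + \frac{44}{475} = - \frac{40199}{1900}$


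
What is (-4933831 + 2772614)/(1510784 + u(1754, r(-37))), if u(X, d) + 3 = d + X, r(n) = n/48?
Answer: -103738416/72601643 ≈ -1.4289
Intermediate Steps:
r(n) = n/48 (r(n) = n*(1/48) = n/48)
u(X, d) = -3 + X + d (u(X, d) = -3 + (d + X) = -3 + (X + d) = -3 + X + d)
(-4933831 + 2772614)/(1510784 + u(1754, r(-37))) = (-4933831 + 2772614)/(1510784 + (-3 + 1754 + (1/48)*(-37))) = -2161217/(1510784 + (-3 + 1754 - 37/48)) = -2161217/(1510784 + 84011/48) = -2161217/72601643/48 = -2161217*48/72601643 = -103738416/72601643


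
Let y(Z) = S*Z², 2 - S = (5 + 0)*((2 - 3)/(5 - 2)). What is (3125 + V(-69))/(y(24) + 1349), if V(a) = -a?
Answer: 3194/3461 ≈ 0.92285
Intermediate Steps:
S = 11/3 (S = 2 - (5 + 0)*(2 - 3)/(5 - 2) = 2 - 5*(-1/3) = 2 - 5*(-1*⅓) = 2 - 5*(-1)/3 = 2 - 1*(-5/3) = 2 + 5/3 = 11/3 ≈ 3.6667)
y(Z) = 11*Z²/3
(3125 + V(-69))/(y(24) + 1349) = (3125 - 1*(-69))/((11/3)*24² + 1349) = (3125 + 69)/((11/3)*576 + 1349) = 3194/(2112 + 1349) = 3194/3461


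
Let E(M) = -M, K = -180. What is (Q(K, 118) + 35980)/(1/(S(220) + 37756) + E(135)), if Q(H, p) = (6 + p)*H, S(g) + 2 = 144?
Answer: -517686680/5116229 ≈ -101.19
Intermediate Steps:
S(g) = 142 (S(g) = -2 + 144 = 142)
Q(H, p) = H*(6 + p)
(Q(K, 118) + 35980)/(1/(S(220) + 37756) + E(135)) = (-180*(6 + 118) + 35980)/(1/(142 + 37756) - 1*135) = (-180*124 + 35980)/(1/37898 - 135) = (-22320 + 35980)/(1/37898 - 135) = 13660/(-5116229/37898) = 13660*(-37898/5116229) = -517686680/5116229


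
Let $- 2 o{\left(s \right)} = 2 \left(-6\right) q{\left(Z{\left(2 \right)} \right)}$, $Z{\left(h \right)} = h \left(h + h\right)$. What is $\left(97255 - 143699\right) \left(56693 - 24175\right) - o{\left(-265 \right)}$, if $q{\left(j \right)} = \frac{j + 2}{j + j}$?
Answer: $- \frac{6041063983}{4} \approx -1.5103 \cdot 10^{9}$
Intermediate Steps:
$Z{\left(h \right)} = 2 h^{2}$ ($Z{\left(h \right)} = h 2 h = 2 h^{2}$)
$q{\left(j \right)} = \frac{2 + j}{2 j}$
$o{\left(s \right)} = \frac{15}{4}$ ($o{\left(s \right)} = - \frac{2 \left(-6\right) \frac{2 + 2 \cdot 2^{2}}{2 \cdot 2 \cdot 2^{2}}}{2} = - \frac{\left(-12\right) \frac{2 + 2 \cdot 4}{2 \cdot 2 \cdot 4}}{2} = - \frac{\left(-12\right) \frac{2 + 8}{2 \cdot 8}}{2} = - \frac{\left(-12\right) \frac{1}{2} \cdot \frac{1}{8} \cdot 10}{2} = - \frac{\left(-12\right) \frac{5}{8}}{2} = \left(- \frac{1}{2}\right) \left(- \frac{15}{2}\right) = \frac{15}{4}$)
$\left(97255 - 143699\right) \left(56693 - 24175\right) - o{\left(-265 \right)} = \left(97255 - 143699\right) \left(56693 - 24175\right) - \frac{15}{4} = \left(-46444\right) 32518 - \frac{15}{4} = -1510265992 - \frac{15}{4} = - \frac{6041063983}{4}$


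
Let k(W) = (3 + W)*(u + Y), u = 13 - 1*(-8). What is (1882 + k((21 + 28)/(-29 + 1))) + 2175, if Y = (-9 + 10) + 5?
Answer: 16363/4 ≈ 4090.8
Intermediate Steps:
Y = 6 (Y = 1 + 5 = 6)
u = 21 (u = 13 + 8 = 21)
k(W) = 81 + 27*W (k(W) = (3 + W)*(21 + 6) = (3 + W)*27 = 81 + 27*W)
(1882 + k((21 + 28)/(-29 + 1))) + 2175 = (1882 + (81 + 27*((21 + 28)/(-29 + 1)))) + 2175 = (1882 + (81 + 27*(49/(-28)))) + 2175 = (1882 + (81 + 27*(49*(-1/28)))) + 2175 = (1882 + (81 + 27*(-7/4))) + 2175 = (1882 + (81 - 189/4)) + 2175 = (1882 + 135/4) + 2175 = 7663/4 + 2175 = 16363/4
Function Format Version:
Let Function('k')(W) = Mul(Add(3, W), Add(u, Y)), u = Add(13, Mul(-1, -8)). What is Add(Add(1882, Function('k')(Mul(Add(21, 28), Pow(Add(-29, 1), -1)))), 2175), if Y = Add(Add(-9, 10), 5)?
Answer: Rational(16363, 4) ≈ 4090.8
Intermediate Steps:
Y = 6 (Y = Add(1, 5) = 6)
u = 21 (u = Add(13, 8) = 21)
Function('k')(W) = Add(81, Mul(27, W)) (Function('k')(W) = Mul(Add(3, W), Add(21, 6)) = Mul(Add(3, W), 27) = Add(81, Mul(27, W)))
Add(Add(1882, Function('k')(Mul(Add(21, 28), Pow(Add(-29, 1), -1)))), 2175) = Add(Add(1882, Add(81, Mul(27, Mul(Add(21, 28), Pow(Add(-29, 1), -1))))), 2175) = Add(Add(1882, Add(81, Mul(27, Mul(49, Pow(-28, -1))))), 2175) = Add(Add(1882, Add(81, Mul(27, Mul(49, Rational(-1, 28))))), 2175) = Add(Add(1882, Add(81, Mul(27, Rational(-7, 4)))), 2175) = Add(Add(1882, Add(81, Rational(-189, 4))), 2175) = Add(Add(1882, Rational(135, 4)), 2175) = Add(Rational(7663, 4), 2175) = Rational(16363, 4)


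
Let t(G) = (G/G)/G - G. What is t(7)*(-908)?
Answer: 43584/7 ≈ 6226.3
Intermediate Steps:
t(G) = 1/G - G
t(7)*(-908) = (1/7 - 1*7)*(-908) = (1/7 - 7)*(-908) = -48/7*(-908) = 43584/7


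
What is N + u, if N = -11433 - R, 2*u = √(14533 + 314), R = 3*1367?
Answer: -15534 + 7*√303/2 ≈ -15473.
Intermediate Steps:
R = 4101
u = 7*√303/2 (u = √(14533 + 314)/2 = √14847/2 = (7*√303)/2 = 7*√303/2 ≈ 60.924)
N = -15534 (N = -11433 - 1*4101 = -11433 - 4101 = -15534)
N + u = -15534 + 7*√303/2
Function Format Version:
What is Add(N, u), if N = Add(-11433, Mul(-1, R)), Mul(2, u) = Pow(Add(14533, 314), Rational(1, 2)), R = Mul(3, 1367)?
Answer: Add(-15534, Mul(Rational(7, 2), Pow(303, Rational(1, 2)))) ≈ -15473.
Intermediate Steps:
R = 4101
u = Mul(Rational(7, 2), Pow(303, Rational(1, 2))) (u = Mul(Rational(1, 2), Pow(Add(14533, 314), Rational(1, 2))) = Mul(Rational(1, 2), Pow(14847, Rational(1, 2))) = Mul(Rational(1, 2), Mul(7, Pow(303, Rational(1, 2)))) = Mul(Rational(7, 2), Pow(303, Rational(1, 2))) ≈ 60.924)
N = -15534 (N = Add(-11433, Mul(-1, 4101)) = Add(-11433, -4101) = -15534)
Add(N, u) = Add(-15534, Mul(Rational(7, 2), Pow(303, Rational(1, 2))))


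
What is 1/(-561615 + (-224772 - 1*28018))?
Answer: -1/814405 ≈ -1.2279e-6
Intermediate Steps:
1/(-561615 + (-224772 - 1*28018)) = 1/(-561615 + (-224772 - 28018)) = 1/(-561615 - 252790) = 1/(-814405) = -1/814405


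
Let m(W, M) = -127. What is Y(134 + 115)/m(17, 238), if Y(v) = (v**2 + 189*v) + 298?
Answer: -109360/127 ≈ -861.10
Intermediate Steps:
Y(v) = 298 + v**2 + 189*v
Y(134 + 115)/m(17, 238) = (298 + (134 + 115)**2 + 189*(134 + 115))/(-127) = (298 + 249**2 + 189*249)*(-1/127) = (298 + 62001 + 47061)*(-1/127) = 109360*(-1/127) = -109360/127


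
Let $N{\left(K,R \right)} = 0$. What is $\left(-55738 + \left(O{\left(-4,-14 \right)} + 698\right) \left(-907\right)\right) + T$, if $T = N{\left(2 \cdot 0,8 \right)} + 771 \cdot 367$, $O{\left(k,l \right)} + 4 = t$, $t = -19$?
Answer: $-385006$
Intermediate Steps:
$O{\left(k,l \right)} = -23$ ($O{\left(k,l \right)} = -4 - 19 = -23$)
$T = 282957$ ($T = 0 + 771 \cdot 367 = 0 + 282957 = 282957$)
$\left(-55738 + \left(O{\left(-4,-14 \right)} + 698\right) \left(-907\right)\right) + T = \left(-55738 + \left(-23 + 698\right) \left(-907\right)\right) + 282957 = \left(-55738 + 675 \left(-907\right)\right) + 282957 = \left(-55738 - 612225\right) + 282957 = -667963 + 282957 = -385006$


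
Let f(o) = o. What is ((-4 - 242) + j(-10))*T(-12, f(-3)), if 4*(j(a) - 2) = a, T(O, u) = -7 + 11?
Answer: -986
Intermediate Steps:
T(O, u) = 4
j(a) = 2 + a/4
((-4 - 242) + j(-10))*T(-12, f(-3)) = ((-4 - 242) + (2 + (1/4)*(-10)))*4 = (-246 + (2 - 5/2))*4 = (-246 - 1/2)*4 = -493/2*4 = -986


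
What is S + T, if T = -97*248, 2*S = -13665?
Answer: -61777/2 ≈ -30889.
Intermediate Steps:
S = -13665/2 (S = (1/2)*(-13665) = -13665/2 ≈ -6832.5)
T = -24056
S + T = -13665/2 - 24056 = -61777/2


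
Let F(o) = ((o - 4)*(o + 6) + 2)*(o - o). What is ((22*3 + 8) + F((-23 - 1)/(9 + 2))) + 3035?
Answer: 3109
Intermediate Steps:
F(o) = 0 (F(o) = ((-4 + o)*(6 + o) + 2)*0 = (2 + (-4 + o)*(6 + o))*0 = 0)
((22*3 + 8) + F((-23 - 1)/(9 + 2))) + 3035 = ((22*3 + 8) + 0) + 3035 = ((66 + 8) + 0) + 3035 = (74 + 0) + 3035 = 74 + 3035 = 3109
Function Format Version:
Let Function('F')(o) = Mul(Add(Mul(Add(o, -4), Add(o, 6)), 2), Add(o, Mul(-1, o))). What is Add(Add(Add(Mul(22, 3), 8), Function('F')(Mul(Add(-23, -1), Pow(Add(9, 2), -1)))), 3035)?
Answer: 3109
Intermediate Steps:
Function('F')(o) = 0 (Function('F')(o) = Mul(Add(Mul(Add(-4, o), Add(6, o)), 2), 0) = Mul(Add(2, Mul(Add(-4, o), Add(6, o))), 0) = 0)
Add(Add(Add(Mul(22, 3), 8), Function('F')(Mul(Add(-23, -1), Pow(Add(9, 2), -1)))), 3035) = Add(Add(Add(Mul(22, 3), 8), 0), 3035) = Add(Add(Add(66, 8), 0), 3035) = Add(Add(74, 0), 3035) = Add(74, 3035) = 3109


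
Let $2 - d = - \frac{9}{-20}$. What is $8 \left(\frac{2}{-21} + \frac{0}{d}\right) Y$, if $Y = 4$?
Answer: $- \frac{64}{21} \approx -3.0476$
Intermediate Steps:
$d = \frac{31}{20}$ ($d = 2 - - \frac{9}{-20} = 2 - \left(-9\right) \left(- \frac{1}{20}\right) = 2 - \frac{9}{20} = \frac{31}{20} \approx 1.55$)
$8 \left(\frac{2}{-21} + \frac{0}{d}\right) Y = 8 \left(\frac{2}{-21} + \frac{0}{\frac{31}{20}}\right) 4 = 8 \left(2 \left(- \frac{1}{21}\right) + 0 \cdot \frac{20}{31}\right) 4 = 8 \left(- \frac{2}{21} + 0\right) 4 = 8 \left(- \frac{2}{21}\right) 4 = \left(- \frac{16}{21}\right) 4 = - \frac{64}{21}$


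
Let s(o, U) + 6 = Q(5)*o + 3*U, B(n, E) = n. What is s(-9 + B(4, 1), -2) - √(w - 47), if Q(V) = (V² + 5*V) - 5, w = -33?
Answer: -237 - 4*I*√5 ≈ -237.0 - 8.9443*I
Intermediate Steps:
Q(V) = -5 + V² + 5*V
s(o, U) = -6 + 3*U + 45*o (s(o, U) = -6 + ((-5 + 5² + 5*5)*o + 3*U) = -6 + ((-5 + 25 + 25)*o + 3*U) = -6 + (45*o + 3*U) = -6 + (3*U + 45*o) = -6 + 3*U + 45*o)
s(-9 + B(4, 1), -2) - √(w - 47) = (-6 + 3*(-2) + 45*(-9 + 4)) - √(-33 - 47) = (-6 - 6 + 45*(-5)) - √(-80) = (-6 - 6 - 225) - 4*I*√5 = -237 - 4*I*√5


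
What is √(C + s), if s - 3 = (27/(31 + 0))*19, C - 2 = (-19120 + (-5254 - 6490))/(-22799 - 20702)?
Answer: 2*√10119191875253/1348531 ≈ 4.7178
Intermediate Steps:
C = 117866/43501 (C = 2 + (-19120 + (-5254 - 6490))/(-22799 - 20702) = 2 + (-19120 - 11744)/(-43501) = 2 - 30864*(-1/43501) = 2 + 30864/43501 = 117866/43501 ≈ 2.7095)
s = 606/31 (s = 3 + (27/(31 + 0))*19 = 3 + (27/31)*19 = 3 + 513/31 = 606/31 ≈ 19.548)
√(C + s) = √(117866/43501 + 606/31) = √(30015452/1348531) = 2*√10119191875253/1348531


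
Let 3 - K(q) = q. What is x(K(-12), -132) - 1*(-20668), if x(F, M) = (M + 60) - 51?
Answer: 20545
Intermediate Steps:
K(q) = 3 - q
x(F, M) = 9 + M (x(F, M) = (60 + M) - 51 = 9 + M)
x(K(-12), -132) - 1*(-20668) = (9 - 132) - 1*(-20668) = -123 + 20668 = 20545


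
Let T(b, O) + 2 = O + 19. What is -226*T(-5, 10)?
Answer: -6102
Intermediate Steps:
T(b, O) = 17 + O (T(b, O) = -2 + (O + 19) = -2 + (19 + O) = 17 + O)
-226*T(-5, 10) = -226*(17 + 10) = -226*27 = -6102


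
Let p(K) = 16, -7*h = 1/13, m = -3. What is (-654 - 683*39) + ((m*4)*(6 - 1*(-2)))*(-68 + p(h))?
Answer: -22299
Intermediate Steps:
h = -1/91 (h = -1/7/13 = -1/7*1/13 = -1/91 ≈ -0.010989)
(-654 - 683*39) + ((m*4)*(6 - 1*(-2)))*(-68 + p(h)) = (-654 - 683*39) + ((-3*4)*(6 - 1*(-2)))*(-68 + 16) = (-654 - 26637) - 12*(6 + 2)*(-52) = -27291 - 12*8*(-52) = -27291 - 96*(-52) = -27291 + 4992 = -22299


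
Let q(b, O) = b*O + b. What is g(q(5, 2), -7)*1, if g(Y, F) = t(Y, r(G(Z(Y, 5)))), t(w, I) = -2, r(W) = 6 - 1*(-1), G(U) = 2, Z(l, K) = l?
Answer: -2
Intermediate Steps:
q(b, O) = b + O*b (q(b, O) = O*b + b = b + O*b)
r(W) = 7 (r(W) = 6 + 1 = 7)
g(Y, F) = -2
g(q(5, 2), -7)*1 = -2*1 = -2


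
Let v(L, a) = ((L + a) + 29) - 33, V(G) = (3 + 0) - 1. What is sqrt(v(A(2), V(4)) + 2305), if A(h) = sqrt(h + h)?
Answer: sqrt(2305) ≈ 48.010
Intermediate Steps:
V(G) = 2 (V(G) = 3 - 1 = 2)
A(h) = sqrt(2)*sqrt(h) (A(h) = sqrt(2*h) = sqrt(2)*sqrt(h))
v(L, a) = -4 + L + a (v(L, a) = (29 + L + a) - 33 = -4 + L + a)
sqrt(v(A(2), V(4)) + 2305) = sqrt((-4 + sqrt(2)*sqrt(2) + 2) + 2305) = sqrt((-4 + 2 + 2) + 2305) = sqrt(0 + 2305) = sqrt(2305)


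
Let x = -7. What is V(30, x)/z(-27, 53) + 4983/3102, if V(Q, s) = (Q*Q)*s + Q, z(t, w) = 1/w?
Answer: -31236989/94 ≈ -3.3231e+5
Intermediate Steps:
V(Q, s) = Q + s*Q² (V(Q, s) = Q²*s + Q = s*Q² + Q = Q + s*Q²)
V(30, x)/z(-27, 53) + 4983/3102 = (30*(1 + 30*(-7)))/(1/53) + 4983/3102 = (30*(1 - 210))/(1/53) + 4983*(1/3102) = (30*(-209))*53 + 151/94 = -6270*53 + 151/94 = -332310 + 151/94 = -31236989/94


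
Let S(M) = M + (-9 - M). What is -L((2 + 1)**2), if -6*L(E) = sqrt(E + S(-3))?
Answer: 0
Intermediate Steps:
S(M) = -9
L(E) = -sqrt(-9 + E)/6 (L(E) = -sqrt(E - 9)/6 = -sqrt(-9 + E)/6)
-L((2 + 1)**2) = -(-1)*sqrt(-9 + (2 + 1)**2)/6 = -(-1)*sqrt(-9 + 3**2)/6 = -(-1)*sqrt(-9 + 9)/6 = -(-1)*sqrt(0)/6 = -(-1)*0/6 = -1*0 = 0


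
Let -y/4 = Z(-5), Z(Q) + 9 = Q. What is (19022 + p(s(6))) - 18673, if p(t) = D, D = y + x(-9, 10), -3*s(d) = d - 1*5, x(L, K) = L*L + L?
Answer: 477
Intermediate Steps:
Z(Q) = -9 + Q
x(L, K) = L + L² (x(L, K) = L² + L = L + L²)
s(d) = 5/3 - d/3 (s(d) = -(d - 1*5)/3 = -(d - 5)/3 = -(-5 + d)/3 = 5/3 - d/3)
y = 56 (y = -4*(-9 - 5) = -4*(-14) = 56)
D = 128 (D = 56 - 9*(1 - 9) = 56 - 9*(-8) = 56 + 72 = 128)
p(t) = 128
(19022 + p(s(6))) - 18673 = (19022 + 128) - 18673 = 19150 - 18673 = 477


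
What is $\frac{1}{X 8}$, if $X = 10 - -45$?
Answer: $\frac{1}{440} \approx 0.0022727$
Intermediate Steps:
$X = 55$ ($X = 10 + 45 = 55$)
$\frac{1}{X 8} = \frac{1}{55 \cdot 8} = \frac{1}{440}$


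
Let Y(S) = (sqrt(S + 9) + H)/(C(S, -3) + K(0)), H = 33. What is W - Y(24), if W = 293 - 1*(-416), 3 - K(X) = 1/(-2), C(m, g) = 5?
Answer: 11987/17 - 2*sqrt(33)/17 ≈ 704.44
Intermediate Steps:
K(X) = 7/2 (K(X) = 3 - 1/(-2) = 3 - 1*(-1/2) = 3 + 1/2 = 7/2)
W = 709 (W = 293 + 416 = 709)
Y(S) = 66/17 + 2*sqrt(9 + S)/17 (Y(S) = (sqrt(S + 9) + 33)/(5 + 7/2) = (sqrt(9 + S) + 33)/(17/2) = (33 + sqrt(9 + S))*(2/17) = 66/17 + 2*sqrt(9 + S)/17)
W - Y(24) = 709 - (66/17 + 2*sqrt(9 + 24)/17) = 709 - (66/17 + 2*sqrt(33)/17) = 709 + (-66/17 - 2*sqrt(33)/17) = 11987/17 - 2*sqrt(33)/17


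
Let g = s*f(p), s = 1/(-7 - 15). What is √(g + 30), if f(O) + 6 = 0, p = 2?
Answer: 3*√407/11 ≈ 5.5021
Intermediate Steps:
f(O) = -6 (f(O) = -6 + 0 = -6)
s = -1/22 (s = 1/(-22) = -1/22 ≈ -0.045455)
g = 3/11 (g = -1/22*(-6) = 3/11 ≈ 0.27273)
√(g + 30) = √(3/11 + 30) = √(333/11) = 3*√407/11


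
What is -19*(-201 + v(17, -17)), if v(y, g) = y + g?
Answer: 3819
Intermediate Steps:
v(y, g) = g + y
-19*(-201 + v(17, -17)) = -19*(-201 + (-17 + 17)) = -19*(-201 + 0) = -19*(-201) = 3819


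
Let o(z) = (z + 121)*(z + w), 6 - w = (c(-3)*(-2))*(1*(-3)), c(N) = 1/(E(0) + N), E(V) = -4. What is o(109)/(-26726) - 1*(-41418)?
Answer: 168442951/4067 ≈ 41417.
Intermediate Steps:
c(N) = 1/(-4 + N)
w = 48/7 (w = 6 - -2/(-4 - 3)*1*(-3) = 6 - -2/(-7)*(-3) = 6 - (-1/7*(-2))*(-3) = 6 - 2*(-3)/7 = 6 - 1*(-6/7) = 6 + 6/7 = 48/7 ≈ 6.8571)
o(z) = (121 + z)*(48/7 + z) (o(z) = (z + 121)*(z + 48/7) = (121 + z)*(48/7 + z))
o(109)/(-26726) - 1*(-41418) = (5808/7 + 109**2 + (895/7)*109)/(-26726) - 1*(-41418) = (5808/7 + 11881 + 97555/7)*(-1/26726) + 41418 = (186530/7)*(-1/26726) + 41418 = -4055/4067 + 41418 = 168442951/4067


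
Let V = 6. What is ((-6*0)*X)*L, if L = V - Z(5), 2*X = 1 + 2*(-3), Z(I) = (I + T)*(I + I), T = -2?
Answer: 0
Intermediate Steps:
Z(I) = 2*I*(-2 + I) (Z(I) = (I - 2)*(I + I) = (-2 + I)*(2*I) = 2*I*(-2 + I))
X = -5/2 (X = (1 + 2*(-3))/2 = (1 - 6)/2 = (½)*(-5) = -5/2 ≈ -2.5000)
L = -24 (L = 6 - 2*5*(-2 + 5) = 6 - 2*5*3 = 6 - 1*30 = 6 - 30 = -24)
((-6*0)*X)*L = (-6*0*(-5/2))*(-24) = (0*(-5/2))*(-24) = 0*(-24) = 0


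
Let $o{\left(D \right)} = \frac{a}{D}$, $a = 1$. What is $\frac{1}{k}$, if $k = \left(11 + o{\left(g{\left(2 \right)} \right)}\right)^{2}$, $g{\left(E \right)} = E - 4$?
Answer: $\frac{4}{441} \approx 0.0090703$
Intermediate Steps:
$g{\left(E \right)} = -4 + E$
$o{\left(D \right)} = \frac{1}{D}$ ($o{\left(D \right)} = 1 \frac{1}{D} = \frac{1}{D}$)
$k = \frac{441}{4}$ ($k = \left(11 + \frac{1}{-4 + 2}\right)^{2} = \left(11 + \frac{1}{-2}\right)^{2} = \left(11 - \frac{1}{2}\right)^{2} = \left(\frac{21}{2}\right)^{2} = \frac{441}{4} \approx 110.25$)
$\frac{1}{k} = \frac{1}{\frac{441}{4}} = \frac{4}{441}$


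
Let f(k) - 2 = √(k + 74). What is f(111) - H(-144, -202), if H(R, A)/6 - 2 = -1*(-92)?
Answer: -562 + √185 ≈ -548.40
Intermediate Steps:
H(R, A) = 564 (H(R, A) = 12 + 6*(-1*(-92)) = 12 + 6*92 = 12 + 552 = 564)
f(k) = 2 + √(74 + k) (f(k) = 2 + √(k + 74) = 2 + √(74 + k))
f(111) - H(-144, -202) = (2 + √(74 + 111)) - 1*564 = (2 + √185) - 564 = -562 + √185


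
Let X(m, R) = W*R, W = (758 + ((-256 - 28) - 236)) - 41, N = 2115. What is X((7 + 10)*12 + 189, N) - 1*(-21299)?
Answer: 437954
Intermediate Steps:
W = 197 (W = (758 + (-284 - 236)) - 41 = (758 - 520) - 41 = 238 - 41 = 197)
X(m, R) = 197*R
X((7 + 10)*12 + 189, N) - 1*(-21299) = 197*2115 - 1*(-21299) = 416655 + 21299 = 437954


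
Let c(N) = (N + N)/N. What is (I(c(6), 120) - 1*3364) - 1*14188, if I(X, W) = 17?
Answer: -17535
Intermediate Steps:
c(N) = 2 (c(N) = (2*N)/N = 2)
(I(c(6), 120) - 1*3364) - 1*14188 = (17 - 1*3364) - 1*14188 = (17 - 3364) - 14188 = -3347 - 14188 = -17535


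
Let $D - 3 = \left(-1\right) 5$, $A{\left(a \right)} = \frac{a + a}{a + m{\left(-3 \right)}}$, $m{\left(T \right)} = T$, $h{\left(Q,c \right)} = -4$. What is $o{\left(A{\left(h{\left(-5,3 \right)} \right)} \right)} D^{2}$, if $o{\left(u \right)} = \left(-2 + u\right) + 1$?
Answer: $\frac{4}{7} \approx 0.57143$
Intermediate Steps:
$A{\left(a \right)} = \frac{2 a}{-3 + a}$ ($A{\left(a \right)} = \frac{a + a}{a - 3} = \frac{2 a}{-3 + a}$)
$D = -2$ ($D = 3 - 5 = -2$)
$o{\left(u \right)} = -1 + u$
$o{\left(A{\left(h{\left(-5,3 \right)} \right)} \right)} D^{2} = \left(-1 + 2 \left(-4\right) \frac{1}{-3 - 4}\right) \left(-2\right)^{2} = \left(-1 + 2 \left(-4\right) \frac{1}{-7}\right) 4 = \left(-1 + 2 \left(-4\right) \left(- \frac{1}{7}\right)\right) 4 = \left(-1 + \frac{8}{7}\right) 4 = \frac{1}{7} \cdot 4 = \frac{4}{7}$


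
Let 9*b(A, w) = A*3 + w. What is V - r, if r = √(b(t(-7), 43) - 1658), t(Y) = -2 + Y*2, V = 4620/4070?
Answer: 42/37 - I*√14927/3 ≈ 1.1351 - 40.725*I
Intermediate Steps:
V = 42/37 (V = 4620*(1/4070) = 42/37 ≈ 1.1351)
t(Y) = -2 + 2*Y
b(A, w) = A/3 + w/9 (b(A, w) = (A*3 + w)/9 = (3*A + w)/9 = (w + 3*A)/9 = A/3 + w/9)
r = I*√14927/3 (r = √(((-2 + 2*(-7))/3 + (⅑)*43) - 1658) = √(((-2 - 14)/3 + 43/9) - 1658) = √(((⅓)*(-16) + 43/9) - 1658) = √((-16/3 + 43/9) - 1658) = √(-5/9 - 1658) = √(-14927/9) = I*√14927/3 ≈ 40.725*I)
V - r = 42/37 - I*√14927/3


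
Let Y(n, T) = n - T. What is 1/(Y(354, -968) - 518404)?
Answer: -1/517082 ≈ -1.9339e-6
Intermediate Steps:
1/(Y(354, -968) - 518404) = 1/((354 - 1*(-968)) - 518404) = 1/((354 + 968) - 518404) = 1/(1322 - 518404) = 1/(-517082) = -1/517082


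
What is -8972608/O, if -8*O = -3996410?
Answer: -35890432/1998205 ≈ -17.961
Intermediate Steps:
O = 1998205/4 (O = -1/8*(-3996410) = 1998205/4 ≈ 4.9955e+5)
-8972608/O = -8972608/1998205/4 = -8972608*4/1998205 = -35890432/1998205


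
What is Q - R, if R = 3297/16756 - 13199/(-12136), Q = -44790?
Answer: -2277086055869/50837704 ≈ -44791.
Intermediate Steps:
R = 65293709/50837704 (R = 3297*(1/16756) - 13199*(-1/12136) = 3297/16756 + 13199/12136 = 65293709/50837704 ≈ 1.2844)
Q - R = -44790 - 1*65293709/50837704 = -44790 - 65293709/50837704 = -2277086055869/50837704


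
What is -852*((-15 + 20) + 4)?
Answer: -7668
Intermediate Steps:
-852*((-15 + 20) + 4) = -852*(5 + 4) = -852*9 = -7668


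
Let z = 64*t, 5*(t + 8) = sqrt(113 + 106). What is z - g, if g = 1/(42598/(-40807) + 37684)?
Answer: -787316976487/1537728390 + 64*sqrt(219)/5 ≈ -322.58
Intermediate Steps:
t = -8 + sqrt(219)/5 (t = -8 + sqrt(113 + 106)/5 = -8 + sqrt(219)/5 ≈ -5.0403)
g = 40807/1537728390 (g = 1/(42598*(-1/40807) + 37684) = 1/(-42598/40807 + 37684) = 1/(1537728390/40807) = 40807/1537728390 ≈ 2.6537e-5)
z = -512 + 64*sqrt(219)/5 (z = 64*(-8 + sqrt(219)/5) = -512 + 64*sqrt(219)/5 ≈ -322.58)
z - g = (-512 + 64*sqrt(219)/5) - 1*40807/1537728390 = (-512 + 64*sqrt(219)/5) - 40807/1537728390 = -787316976487/1537728390 + 64*sqrt(219)/5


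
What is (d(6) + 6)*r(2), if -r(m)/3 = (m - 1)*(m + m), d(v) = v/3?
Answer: -96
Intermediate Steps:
d(v) = v/3 (d(v) = v*(1/3) = v/3)
r(m) = -6*m*(-1 + m) (r(m) = -3*(m - 1)*(m + m) = -3*(-1 + m)*2*m = -6*m*(-1 + m))
(d(6) + 6)*r(2) = ((1/3)*6 + 6)*(6*2*(1 - 1*2)) = (2 + 6)*(6*2*(1 - 2)) = 8*(6*2*(-1)) = 8*(-12) = -96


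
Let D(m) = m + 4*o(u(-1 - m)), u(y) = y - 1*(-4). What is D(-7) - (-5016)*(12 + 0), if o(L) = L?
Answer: 60225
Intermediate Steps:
u(y) = 4 + y (u(y) = y + 4 = 4 + y)
D(m) = 12 - 3*m (D(m) = m + 4*(4 + (-1 - m)) = m + 4*(3 - m) = m + (12 - 4*m) = 12 - 3*m)
D(-7) - (-5016)*(12 + 0) = (12 - 3*(-7)) - (-5016)*(12 + 0) = (12 + 21) - (-5016)*12 = 33 - 456*(-132) = 33 + 60192 = 60225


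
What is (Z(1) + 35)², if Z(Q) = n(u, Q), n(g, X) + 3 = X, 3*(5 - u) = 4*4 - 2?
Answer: 1089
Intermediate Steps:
u = ⅓ (u = 5 - (4*4 - 2)/3 = 5 - (16 - 2)/3 = 5 - ⅓*14 = 5 - 14/3 = ⅓ ≈ 0.33333)
n(g, X) = -3 + X
Z(Q) = -3 + Q
(Z(1) + 35)² = ((-3 + 1) + 35)² = (-2 + 35)² = 33² = 1089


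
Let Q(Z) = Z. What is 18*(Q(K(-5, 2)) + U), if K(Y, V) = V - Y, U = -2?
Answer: 90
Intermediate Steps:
18*(Q(K(-5, 2)) + U) = 18*((2 - 1*(-5)) - 2) = 18*((2 + 5) - 2) = 18*(7 - 2) = 18*5 = 90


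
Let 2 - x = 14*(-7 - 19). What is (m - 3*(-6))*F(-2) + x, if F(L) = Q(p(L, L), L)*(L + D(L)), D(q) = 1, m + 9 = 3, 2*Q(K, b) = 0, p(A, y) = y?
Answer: 366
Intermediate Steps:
Q(K, b) = 0 (Q(K, b) = (1/2)*0 = 0)
m = -6 (m = -9 + 3 = -6)
F(L) = 0 (F(L) = 0*(L + 1) = 0*(1 + L) = 0)
x = 366 (x = 2 - 14*(-7 - 19) = 2 - 14*(-26) = 2 - 1*(-364) = 2 + 364 = 366)
(m - 3*(-6))*F(-2) + x = (-6 - 3*(-6))*0 + 366 = (-6 + 18)*0 + 366 = 12*0 + 366 = 0 + 366 = 366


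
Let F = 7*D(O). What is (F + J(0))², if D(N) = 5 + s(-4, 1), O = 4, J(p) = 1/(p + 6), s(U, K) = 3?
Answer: 113569/36 ≈ 3154.7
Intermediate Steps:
J(p) = 1/(6 + p)
D(N) = 8 (D(N) = 5 + 3 = 8)
F = 56 (F = 7*8 = 56)
(F + J(0))² = (56 + 1/(6 + 0))² = (56 + 1/6)² = (56 + ⅙)² = (337/6)² = 113569/36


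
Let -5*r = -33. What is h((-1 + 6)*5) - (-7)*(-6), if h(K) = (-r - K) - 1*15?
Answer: -443/5 ≈ -88.600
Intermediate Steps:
r = 33/5 (r = -⅕*(-33) = 33/5 ≈ 6.6000)
h(K) = -108/5 - K (h(K) = (-1*33/5 - K) - 1*15 = (-33/5 - K) - 15 = -108/5 - K)
h((-1 + 6)*5) - (-7)*(-6) = (-108/5 - (-1 + 6)*5) - (-7)*(-6) = (-108/5 - 5*5) - 1*42 = (-108/5 - 1*25) - 42 = (-108/5 - 25) - 42 = -233/5 - 42 = -443/5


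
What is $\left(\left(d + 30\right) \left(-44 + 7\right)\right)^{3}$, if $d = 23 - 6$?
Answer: $-5258946419$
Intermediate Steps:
$d = 17$
$\left(\left(d + 30\right) \left(-44 + 7\right)\right)^{3} = \left(\left(17 + 30\right) \left(-44 + 7\right)\right)^{3} = \left(47 \left(-37\right)\right)^{3} = \left(-1739\right)^{3} = -5258946419$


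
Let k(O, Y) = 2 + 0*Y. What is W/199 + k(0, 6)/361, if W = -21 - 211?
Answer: -83354/71839 ≈ -1.1603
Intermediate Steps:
W = -232
k(O, Y) = 2 (k(O, Y) = 2 + 0 = 2)
W/199 + k(0, 6)/361 = -232/199 + 2/361 = -83354/71839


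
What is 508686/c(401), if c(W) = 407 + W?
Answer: 254343/404 ≈ 629.56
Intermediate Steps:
508686/c(401) = 508686/(407 + 401) = 508686/808 = 508686*(1/808) = 254343/404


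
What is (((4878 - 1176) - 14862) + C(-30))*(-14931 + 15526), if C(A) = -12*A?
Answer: -6426000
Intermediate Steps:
(((4878 - 1176) - 14862) + C(-30))*(-14931 + 15526) = (((4878 - 1176) - 14862) - 12*(-30))*(-14931 + 15526) = ((3702 - 14862) + 360)*595 = (-11160 + 360)*595 = -10800*595 = -6426000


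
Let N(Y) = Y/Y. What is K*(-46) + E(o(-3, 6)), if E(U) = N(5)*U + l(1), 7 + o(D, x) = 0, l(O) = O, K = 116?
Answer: -5342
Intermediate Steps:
N(Y) = 1
o(D, x) = -7 (o(D, x) = -7 + 0 = -7)
E(U) = 1 + U (E(U) = 1*U + 1 = U + 1 = 1 + U)
K*(-46) + E(o(-3, 6)) = 116*(-46) + (1 - 7) = -5336 - 6 = -5342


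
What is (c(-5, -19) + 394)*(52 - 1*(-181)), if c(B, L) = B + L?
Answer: 86210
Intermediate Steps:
(c(-5, -19) + 394)*(52 - 1*(-181)) = ((-5 - 19) + 394)*(52 - 1*(-181)) = (-24 + 394)*(52 + 181) = 370*233 = 86210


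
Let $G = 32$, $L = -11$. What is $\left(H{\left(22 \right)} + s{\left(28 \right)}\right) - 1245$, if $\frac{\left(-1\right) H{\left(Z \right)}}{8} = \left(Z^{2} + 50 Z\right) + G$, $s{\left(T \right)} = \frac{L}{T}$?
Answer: $- \frac{396855}{28} \approx -14173.0$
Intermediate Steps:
$s{\left(T \right)} = - \frac{11}{T}$
$H{\left(Z \right)} = -256 - 400 Z - 8 Z^{2}$ ($H{\left(Z \right)} = - 8 \left(\left(Z^{2} + 50 Z\right) + 32\right) = - 8 \left(32 + Z^{2} + 50 Z\right) = -256 - 400 Z - 8 Z^{2}$)
$\left(H{\left(22 \right)} + s{\left(28 \right)}\right) - 1245 = \left(\left(-256 - 8800 - 8 \cdot 22^{2}\right) - \frac{11}{28}\right) - 1245 = \left(\left(-256 - 8800 - 3872\right) - \frac{11}{28}\right) - 1245 = \left(-12928 - \frac{11}{28}\right) - 1245 = - \frac{361995}{28} - 1245 = - \frac{396855}{28}$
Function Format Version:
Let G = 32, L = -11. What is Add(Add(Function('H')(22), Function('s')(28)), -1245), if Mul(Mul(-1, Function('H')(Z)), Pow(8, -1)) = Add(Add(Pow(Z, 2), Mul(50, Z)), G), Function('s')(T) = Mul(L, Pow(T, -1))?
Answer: Rational(-396855, 28) ≈ -14173.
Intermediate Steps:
Function('s')(T) = Mul(-11, Pow(T, -1))
Function('H')(Z) = Add(-256, Mul(-400, Z), Mul(-8, Pow(Z, 2))) (Function('H')(Z) = Mul(-8, Add(Add(Pow(Z, 2), Mul(50, Z)), 32)) = Mul(-8, Add(32, Pow(Z, 2), Mul(50, Z))) = Add(-256, Mul(-400, Z), Mul(-8, Pow(Z, 2))))
Add(Add(Function('H')(22), Function('s')(28)), -1245) = Add(Add(Add(-256, Mul(-400, 22), Mul(-8, Pow(22, 2))), Mul(-11, Pow(28, -1))), -1245) = Add(Add(Add(-256, -8800, Mul(-8, 484)), Mul(-11, Rational(1, 28))), -1245) = Add(Add(Add(-256, -8800, -3872), Rational(-11, 28)), -1245) = Add(Add(-12928, Rational(-11, 28)), -1245) = Add(Rational(-361995, 28), -1245) = Rational(-396855, 28)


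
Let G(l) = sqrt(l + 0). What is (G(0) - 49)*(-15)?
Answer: 735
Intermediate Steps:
G(l) = sqrt(l)
(G(0) - 49)*(-15) = (sqrt(0) - 49)*(-15) = (0 - 49)*(-15) = -49*(-15) = 735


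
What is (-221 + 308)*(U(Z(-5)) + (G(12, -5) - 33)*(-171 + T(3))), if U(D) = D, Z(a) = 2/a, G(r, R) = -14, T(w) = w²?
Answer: 3311916/5 ≈ 6.6238e+5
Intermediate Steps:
(-221 + 308)*(U(Z(-5)) + (G(12, -5) - 33)*(-171 + T(3))) = (-221 + 308)*(2/(-5) + (-14 - 33)*(-171 + 3²)) = 87*(2*(-⅕) - 47*(-171 + 9)) = 87*(-⅖ - 47*(-162)) = 87*(-⅖ + 7614) = 87*(38068/5) = 3311916/5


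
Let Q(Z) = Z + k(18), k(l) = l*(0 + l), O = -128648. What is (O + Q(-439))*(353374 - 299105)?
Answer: -6987839247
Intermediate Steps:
k(l) = l² (k(l) = l*l = l²)
Q(Z) = 324 + Z (Q(Z) = Z + 18² = Z + 324 = 324 + Z)
(O + Q(-439))*(353374 - 299105) = (-128648 + (324 - 439))*(353374 - 299105) = (-128648 - 115)*54269 = -128763*54269 = -6987839247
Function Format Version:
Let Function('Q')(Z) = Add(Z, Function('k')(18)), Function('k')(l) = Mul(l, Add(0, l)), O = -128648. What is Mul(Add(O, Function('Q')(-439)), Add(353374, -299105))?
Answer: -6987839247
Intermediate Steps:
Function('k')(l) = Pow(l, 2) (Function('k')(l) = Mul(l, l) = Pow(l, 2))
Function('Q')(Z) = Add(324, Z) (Function('Q')(Z) = Add(Z, Pow(18, 2)) = Add(Z, 324) = Add(324, Z))
Mul(Add(O, Function('Q')(-439)), Add(353374, -299105)) = Mul(Add(-128648, Add(324, -439)), Add(353374, -299105)) = Mul(Add(-128648, -115), 54269) = Mul(-128763, 54269) = -6987839247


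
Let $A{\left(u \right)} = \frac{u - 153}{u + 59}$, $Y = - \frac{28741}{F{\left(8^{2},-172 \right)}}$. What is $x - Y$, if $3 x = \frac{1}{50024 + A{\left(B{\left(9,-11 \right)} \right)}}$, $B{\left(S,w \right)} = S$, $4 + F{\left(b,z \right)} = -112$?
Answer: $- \frac{9165202873}{36991182} \approx -247.77$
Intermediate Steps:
$F{\left(b,z \right)} = -116$ ($F{\left(b,z \right)} = -4 - 112 = -116$)
$Y = \frac{28741}{116}$ ($Y = - \frac{28741}{-116} = \left(-28741\right) \left(- \frac{1}{116}\right) = \frac{28741}{116} \approx 247.77$)
$A{\left(u \right)} = \frac{-153 + u}{59 + u}$
$x = \frac{17}{2551116}$ ($x = \frac{1}{3 \left(50024 + \frac{-153 + 9}{59 + 9}\right)} = \frac{1}{3 \left(50024 + \frac{1}{68} \left(-144\right)\right)} = \frac{1}{3 \left(50024 - \frac{36}{17}\right)} = \frac{1}{3 \cdot \frac{850372}{17}} = \frac{1}{3} \cdot \frac{17}{850372} = \frac{17}{2551116} \approx 6.6638 \cdot 10^{-6}$)
$x - Y = \frac{17}{2551116} - \frac{28741}{116} = - \frac{9165202873}{36991182}$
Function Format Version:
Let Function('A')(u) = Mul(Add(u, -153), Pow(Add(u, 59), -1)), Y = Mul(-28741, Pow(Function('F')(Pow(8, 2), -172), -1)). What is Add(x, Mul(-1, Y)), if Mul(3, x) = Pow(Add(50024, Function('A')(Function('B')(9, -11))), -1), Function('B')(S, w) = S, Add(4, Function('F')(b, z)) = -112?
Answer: Rational(-9165202873, 36991182) ≈ -247.77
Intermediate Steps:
Function('F')(b, z) = -116 (Function('F')(b, z) = Add(-4, -112) = -116)
Y = Rational(28741, 116) (Y = Mul(-28741, Pow(-116, -1)) = Mul(-28741, Rational(-1, 116)) = Rational(28741, 116) ≈ 247.77)
Function('A')(u) = Mul(Pow(Add(59, u), -1), Add(-153, u)) (Function('A')(u) = Mul(Add(-153, u), Pow(Add(59, u), -1)) = Mul(Pow(Add(59, u), -1), Add(-153, u)))
x = Rational(17, 2551116) (x = Mul(Rational(1, 3), Pow(Add(50024, Mul(Pow(Add(59, 9), -1), Add(-153, 9))), -1)) = Mul(Rational(1, 3), Pow(Add(50024, Mul(Pow(68, -1), -144)), -1)) = Mul(Rational(1, 3), Pow(Add(50024, Mul(Rational(1, 68), -144)), -1)) = Mul(Rational(1, 3), Pow(Add(50024, Rational(-36, 17)), -1)) = Mul(Rational(1, 3), Pow(Rational(850372, 17), -1)) = Mul(Rational(1, 3), Rational(17, 850372)) = Rational(17, 2551116) ≈ 6.6638e-6)
Add(x, Mul(-1, Y)) = Add(Rational(17, 2551116), Mul(-1, Rational(28741, 116))) = Add(Rational(17, 2551116), Rational(-28741, 116)) = Rational(-9165202873, 36991182)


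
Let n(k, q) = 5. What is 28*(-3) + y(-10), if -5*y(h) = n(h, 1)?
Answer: -85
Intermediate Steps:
y(h) = -1 (y(h) = -⅕*5 = -1)
28*(-3) + y(-10) = 28*(-3) - 1 = -84 - 1 = -85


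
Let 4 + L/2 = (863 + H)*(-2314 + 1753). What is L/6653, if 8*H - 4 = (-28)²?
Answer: -1078811/6653 ≈ -162.15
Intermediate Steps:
H = 197/2 (H = ½ + (⅛)*(-28)² = ½ + (⅛)*784 = ½ + 98 = 197/2 ≈ 98.500)
L = -1078811 (L = -8 + 2*((863 + 197/2)*(-2314 + 1753)) = -8 + 2*((1923/2)*(-561)) = -8 + 2*(-1078803/2) = -8 - 1078803 = -1078811)
L/6653 = -1078811/6653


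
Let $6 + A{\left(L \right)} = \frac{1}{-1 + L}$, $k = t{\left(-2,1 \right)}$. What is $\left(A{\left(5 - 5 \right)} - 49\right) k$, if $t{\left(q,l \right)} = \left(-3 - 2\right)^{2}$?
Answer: $-1400$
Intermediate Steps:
$t{\left(q,l \right)} = 25$ ($t{\left(q,l \right)} = \left(-5\right)^{2} = 25$)
$k = 25$
$A{\left(L \right)} = -6 + \frac{1}{-1 + L}$
$\left(A{\left(5 - 5 \right)} - 49\right) k = \left(\frac{7 - 6 \left(5 - 5\right)}{-1 + \left(5 - 5\right)} - 49\right) 25 = \left(\frac{7 - 0}{-1 + 0} - 49\right) 25 = \left(\frac{7 + 0}{-1} - 49\right) 25 = \left(\left(-1\right) 7 - 49\right) 25 = \left(-7 - 49\right) 25 = \left(-56\right) 25 = -1400$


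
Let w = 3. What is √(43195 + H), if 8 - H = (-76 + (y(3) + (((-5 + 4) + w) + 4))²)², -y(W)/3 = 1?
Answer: √38714 ≈ 196.76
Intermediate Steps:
y(W) = -3 (y(W) = -3*1 = -3)
H = -4481 (H = 8 - (-76 + (-3 + (((-5 + 4) + 3) + 4))²)² = 8 - (-76 + (-3 + ((-1 + 3) + 4))²)² = 8 - (-76 + (-3 + (2 + 4))²)² = 8 - (-76 + (-3 + 6)²)² = 8 - (-76 + 3²)² = 8 - (-76 + 9)² = 8 - 1*(-67)² = 8 - 1*4489 = 8 - 4489 = -4481)
√(43195 + H) = √(43195 - 4481) = √38714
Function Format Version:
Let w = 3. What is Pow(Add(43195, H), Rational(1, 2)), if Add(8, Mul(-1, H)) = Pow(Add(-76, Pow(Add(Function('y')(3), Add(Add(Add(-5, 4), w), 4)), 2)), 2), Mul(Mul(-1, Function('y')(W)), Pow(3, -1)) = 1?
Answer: Pow(38714, Rational(1, 2)) ≈ 196.76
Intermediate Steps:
Function('y')(W) = -3 (Function('y')(W) = Mul(-3, 1) = -3)
H = -4481 (H = Add(8, Mul(-1, Pow(Add(-76, Pow(Add(-3, Add(Add(Add(-5, 4), 3), 4)), 2)), 2))) = Add(8, Mul(-1, Pow(Add(-76, Pow(Add(-3, Add(Add(-1, 3), 4)), 2)), 2))) = Add(8, Mul(-1, Pow(Add(-76, Pow(Add(-3, Add(2, 4)), 2)), 2))) = Add(8, Mul(-1, Pow(Add(-76, Pow(Add(-3, 6), 2)), 2))) = Add(8, Mul(-1, Pow(Add(-76, Pow(3, 2)), 2))) = Add(8, Mul(-1, Pow(Add(-76, 9), 2))) = Add(8, Mul(-1, Pow(-67, 2))) = Add(8, Mul(-1, 4489)) = Add(8, -4489) = -4481)
Pow(Add(43195, H), Rational(1, 2)) = Pow(Add(43195, -4481), Rational(1, 2)) = Pow(38714, Rational(1, 2))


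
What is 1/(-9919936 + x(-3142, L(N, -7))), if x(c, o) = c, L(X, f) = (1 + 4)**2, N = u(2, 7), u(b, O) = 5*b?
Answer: -1/9923078 ≈ -1.0078e-7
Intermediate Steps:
N = 10 (N = 5*2 = 10)
L(X, f) = 25 (L(X, f) = 5**2 = 25)
1/(-9919936 + x(-3142, L(N, -7))) = 1/(-9919936 - 3142) = 1/(-9923078) = -1/9923078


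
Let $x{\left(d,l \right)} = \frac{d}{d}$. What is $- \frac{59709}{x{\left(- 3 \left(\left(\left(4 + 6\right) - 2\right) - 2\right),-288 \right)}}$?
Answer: $-59709$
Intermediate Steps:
$x{\left(d,l \right)} = 1$
$- \frac{59709}{x{\left(- 3 \left(\left(\left(4 + 6\right) - 2\right) - 2\right),-288 \right)}} = - \frac{59709}{1} = \left(-59709\right) 1 = -59709$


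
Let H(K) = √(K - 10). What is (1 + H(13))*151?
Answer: 151 + 151*√3 ≈ 412.54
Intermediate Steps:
H(K) = √(-10 + K)
(1 + H(13))*151 = (1 + √(-10 + 13))*151 = (1 + √3)*151 = 151 + 151*√3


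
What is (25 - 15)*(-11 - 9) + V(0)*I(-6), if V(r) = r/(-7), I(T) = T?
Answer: -200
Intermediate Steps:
V(r) = -r/7 (V(r) = r*(-⅐) = -r/7)
(25 - 15)*(-11 - 9) + V(0)*I(-6) = (25 - 15)*(-11 - 9) - ⅐*0*(-6) = 10*(-20) + 0*(-6) = -200 + 0 = -200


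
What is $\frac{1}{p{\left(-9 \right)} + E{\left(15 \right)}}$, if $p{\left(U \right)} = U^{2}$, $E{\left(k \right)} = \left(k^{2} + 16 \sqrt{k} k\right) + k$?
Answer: $- \frac{107}{253653} + \frac{80 \sqrt{15}}{253653} \approx 0.00079967$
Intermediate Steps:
$E{\left(k \right)} = k + k^{2} + 16 k^{\frac{3}{2}}$ ($E{\left(k \right)} = \left(k^{2} + 16 k^{\frac{3}{2}}\right) + k = k + k^{2} + 16 k^{\frac{3}{2}}$)
$\frac{1}{p{\left(-9 \right)} + E{\left(15 \right)}} = \frac{1}{\left(-9\right)^{2} + \left(15 + 15^{2} + 16 \cdot 15^{\frac{3}{2}}\right)} = \frac{1}{81 + \left(15 + 225 + 16 \cdot 15 \sqrt{15}\right)} = \frac{1}{81 + \left(15 + 225 + 240 \sqrt{15}\right)} = \frac{1}{81 + \left(240 + 240 \sqrt{15}\right)} = \frac{1}{321 + 240 \sqrt{15}}$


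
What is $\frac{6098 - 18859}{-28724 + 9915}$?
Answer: $\frac{1823}{2687} \approx 0.67845$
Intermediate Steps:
$\frac{6098 - 18859}{-28724 + 9915} = - \frac{12761}{-18809} = \left(-12761\right) \left(- \frac{1}{18809}\right) = \frac{1823}{2687}$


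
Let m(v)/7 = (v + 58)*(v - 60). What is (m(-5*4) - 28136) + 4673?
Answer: -44743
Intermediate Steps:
m(v) = 7*(-60 + v)*(58 + v) (m(v) = 7*((v + 58)*(v - 60)) = 7*((58 + v)*(-60 + v)) = 7*((-60 + v)*(58 + v)) = 7*(-60 + v)*(58 + v))
(m(-5*4) - 28136) + 4673 = ((-24360 - (-70)*4 + 7*(-5*4)**2) - 28136) + 4673 = ((-24360 - 14*(-20) + 7*(-20)**2) - 28136) + 4673 = ((-24360 + 280 + 7*400) - 28136) + 4673 = ((-24360 + 280 + 2800) - 28136) + 4673 = (-21280 - 28136) + 4673 = -49416 + 4673 = -44743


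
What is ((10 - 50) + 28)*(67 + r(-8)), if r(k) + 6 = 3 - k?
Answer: -864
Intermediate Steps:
r(k) = -3 - k (r(k) = -6 + (3 - k) = -3 - k)
((10 - 50) + 28)*(67 + r(-8)) = ((10 - 50) + 28)*(67 + (-3 - 1*(-8))) = (-40 + 28)*(67 + (-3 + 8)) = -12*(67 + 5) = -12*72 = -864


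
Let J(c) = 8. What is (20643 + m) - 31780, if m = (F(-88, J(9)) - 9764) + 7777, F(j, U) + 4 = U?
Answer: -13120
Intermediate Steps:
F(j, U) = -4 + U
m = -1983 (m = ((-4 + 8) - 9764) + 7777 = (4 - 9764) + 7777 = -9760 + 7777 = -1983)
(20643 + m) - 31780 = (20643 - 1983) - 31780 = 18660 - 31780 = -13120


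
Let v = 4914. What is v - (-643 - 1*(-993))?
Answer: 4564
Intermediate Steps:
v - (-643 - 1*(-993)) = 4914 - (-643 - 1*(-993)) = 4914 - (-643 + 993) = 4914 - 1*350 = 4914 - 350 = 4564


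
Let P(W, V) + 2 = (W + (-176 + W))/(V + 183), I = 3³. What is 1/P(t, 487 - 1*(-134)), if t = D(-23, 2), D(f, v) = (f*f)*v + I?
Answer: 402/193 ≈ 2.0829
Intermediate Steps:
I = 27
D(f, v) = 27 + v*f² (D(f, v) = (f*f)*v + 27 = f²*v + 27 = v*f² + 27 = 27 + v*f²)
t = 1085 (t = 27 + 2*(-23)² = 27 + 2*529 = 27 + 1058 = 1085)
P(W, V) = -2 + (-176 + 2*W)/(183 + V) (P(W, V) = -2 + (W + (-176 + W))/(V + 183) = -2 + (-176 + 2*W)/(183 + V))
1/P(t, 487 - 1*(-134)) = 1/(2*(-271 + 1085 - (487 - 1*(-134)))/(183 + (487 - 1*(-134)))) = 1/(2*(-271 + 1085 - (487 + 134))/(183 + (487 + 134))) = 1/(2*(-271 + 1085 - 1*621)/(183 + 621)) = 1/(2*(-271 + 1085 - 621)/804) = 1/(2*(1/804)*193) = 1/(193/402) = 402/193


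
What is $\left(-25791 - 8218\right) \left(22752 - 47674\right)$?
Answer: $847572298$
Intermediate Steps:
$\left(-25791 - 8218\right) \left(22752 - 47674\right) = \left(-34009\right) \left(-24922\right) = 847572298$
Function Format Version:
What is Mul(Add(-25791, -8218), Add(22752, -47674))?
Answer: 847572298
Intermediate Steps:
Mul(Add(-25791, -8218), Add(22752, -47674)) = Mul(-34009, -24922) = 847572298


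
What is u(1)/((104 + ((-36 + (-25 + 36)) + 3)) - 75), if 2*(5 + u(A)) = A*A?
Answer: -9/14 ≈ -0.64286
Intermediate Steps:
u(A) = -5 + A²/2 (u(A) = -5 + (A*A)/2 = -5 + A²/2)
u(1)/((104 + ((-36 + (-25 + 36)) + 3)) - 75) = (-5 + (½)*1²)/((104 + ((-36 + (-25 + 36)) + 3)) - 75) = (-5 + (½)*1)/((104 + ((-36 + 11) + 3)) - 75) = (-5 + ½)/((104 + (-25 + 3)) - 75) = -9/(2*((104 - 22) - 75)) = -9/(2*(82 - 75)) = -9/2/7 = -9/2*⅐ = -9/14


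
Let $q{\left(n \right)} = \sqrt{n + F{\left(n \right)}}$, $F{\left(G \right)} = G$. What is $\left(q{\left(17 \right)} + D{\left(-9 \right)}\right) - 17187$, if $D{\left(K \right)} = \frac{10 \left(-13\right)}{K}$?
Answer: $- \frac{154553}{9} + \sqrt{34} \approx -17167.0$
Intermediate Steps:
$D{\left(K \right)} = - \frac{130}{K}$
$q{\left(n \right)} = \sqrt{2} \sqrt{n}$ ($q{\left(n \right)} = \sqrt{n + n} = \sqrt{2 n} = \sqrt{2} \sqrt{n}$)
$\left(q{\left(17 \right)} + D{\left(-9 \right)}\right) - 17187 = \left(\sqrt{2} \sqrt{17} - \frac{130}{-9}\right) - 17187 = \left(\sqrt{34} - - \frac{130}{9}\right) - 17187 = \left(\sqrt{34} + \frac{130}{9}\right) - 17187 = \left(\frac{130}{9} + \sqrt{34}\right) - 17187 = - \frac{154553}{9} + \sqrt{34}$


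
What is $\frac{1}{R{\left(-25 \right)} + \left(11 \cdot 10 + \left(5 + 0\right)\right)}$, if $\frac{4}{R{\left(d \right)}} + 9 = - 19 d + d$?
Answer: $\frac{441}{50719} \approx 0.008695$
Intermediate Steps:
$R{\left(d \right)} = \frac{4}{-9 - 18 d}$ ($R{\left(d \right)} = \frac{4}{-9 + \left(- 19 d + d\right)} = \frac{4}{-9 - 18 d}$)
$\frac{1}{R{\left(-25 \right)} + \left(11 \cdot 10 + \left(5 + 0\right)\right)} = \frac{1}{- \frac{4}{9 + 18 \left(-25\right)} + \left(11 \cdot 10 + \left(5 + 0\right)\right)} = \frac{1}{- \frac{4}{9 - 450} + \left(110 + 5\right)} = \frac{1}{- \frac{4}{-441} + 115} = \frac{1}{\left(-4\right) \left(- \frac{1}{441}\right) + 115} = \frac{1}{\frac{4}{441} + 115} = \frac{1}{\frac{50719}{441}} = \frac{441}{50719}$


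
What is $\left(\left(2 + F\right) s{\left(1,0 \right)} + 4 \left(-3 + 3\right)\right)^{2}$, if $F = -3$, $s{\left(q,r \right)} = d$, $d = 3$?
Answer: $9$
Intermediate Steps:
$s{\left(q,r \right)} = 3$
$\left(\left(2 + F\right) s{\left(1,0 \right)} + 4 \left(-3 + 3\right)\right)^{2} = \left(\left(2 - 3\right) 3 + 4 \left(-3 + 3\right)\right)^{2} = \left(\left(-1\right) 3 + 4 \cdot 0\right)^{2} = \left(-3 + 0\right)^{2} = \left(-3\right)^{2} = 9$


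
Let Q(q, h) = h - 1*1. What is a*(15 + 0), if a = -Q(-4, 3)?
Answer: -30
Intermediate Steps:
Q(q, h) = -1 + h (Q(q, h) = h - 1 = -1 + h)
a = -2 (a = -(-1 + 3) = -1*2 = -2)
a*(15 + 0) = -2*(15 + 0) = -2*15 = -30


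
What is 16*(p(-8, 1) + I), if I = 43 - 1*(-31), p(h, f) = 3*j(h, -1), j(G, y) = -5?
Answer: 944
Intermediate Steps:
p(h, f) = -15 (p(h, f) = 3*(-5) = -15)
I = 74 (I = 43 + 31 = 74)
16*(p(-8, 1) + I) = 16*(-15 + 74) = 16*59 = 944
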